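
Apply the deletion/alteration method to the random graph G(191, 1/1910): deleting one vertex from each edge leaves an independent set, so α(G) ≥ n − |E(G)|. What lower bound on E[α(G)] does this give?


E[|E(G)|] = C(191, 2)·p = 18145 · (1/1910) = 19/2.
E[α(G)] ≥ n − E[|E(G)|] = 191 − 19/2 = 363/2.
Numerically: ≈ 181.500.
(This is only a lower bound; the true E[α(G)] may be larger.)

E[α(G)] ≥ 363/2 ≈ 181.500.


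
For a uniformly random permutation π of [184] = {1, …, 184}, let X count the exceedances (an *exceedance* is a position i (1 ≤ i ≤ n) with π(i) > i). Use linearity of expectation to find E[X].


Write X = Σ_{i=1}^{184} X_i, where X_i = 1_{π(i) > i}.
For each fixed i, π(i) is uniform over {1, …, 184} (marginal of a uniform permutation), so P[π(i) > i] = (n − i)/n. Summing: Σ_{i=1}^{184} (n − i)/n = (0 + 1 + … + 183)/184 = 184(184 − 1)/(2·184) = (184 − 1)/2.
Hence E[X] = Σ_{i=1}^{184} (184 − i)/184 = 183/2 ≈ 91.50000.

E[X] = 183/2 = 91.50000.


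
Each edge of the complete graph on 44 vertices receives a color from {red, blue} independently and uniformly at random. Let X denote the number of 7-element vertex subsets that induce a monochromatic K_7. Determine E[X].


Let X = Σ_S X_S over the C(44, 7) = 38320568 subsets S of size 7, where X_S = 1 if the K_7 on S is monochromatic.
For a fixed S, the K_7 on S has C(7, 2) = 21 edges. P[all 21 edges red] = (1/2)^21, and likewise for blue, so P[monochromatic] = 2·(1/2)^21 = 2^{1 − 21} = 1/1048576.
By linearity: E[X] = C(44, 7) · 2^{1 − 21} = 38320568 · 1/1048576 = 4790071/131072.
Numerically: E[X] ≈ 36.545.

E[X] = C(44,7)·2^(1−C(7,2)) = 4790071/131072 ≈ 36.545.


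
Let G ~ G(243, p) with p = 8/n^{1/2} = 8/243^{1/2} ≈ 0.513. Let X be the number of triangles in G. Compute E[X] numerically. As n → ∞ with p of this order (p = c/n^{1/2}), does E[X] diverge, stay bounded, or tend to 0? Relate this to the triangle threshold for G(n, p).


Number of potential triangles: C(243, 3) = 2362041.
Each occurs with probability p³ ≈ (0.513)³ ≈ 1.35164e-01.
By linearity: E[X] = C(243, 3)·p³ ≈ 2362041 · 1.35164e-01 ≈ 319262.553.
Since α = 1/2 < 1, p = c/n^{1/2} ≫ 1/n is above the triangle threshold p ~ 1/n. Asymptotically E[X] ~ (c³/6)·n^{3(1−α)} = (8³/6)·n^{1.5} → ∞; triangles are abundant w.h.p.

E[X] ≈ 319262.553; in regime p = Θ(1/n^{1/2}) E[X] diverges (above the triangle threshold p ~ 1/n).


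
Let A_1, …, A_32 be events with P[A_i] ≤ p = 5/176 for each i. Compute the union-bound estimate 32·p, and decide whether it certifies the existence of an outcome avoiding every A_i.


Union bound: P[∪_{i=1}^{32} A_i] ≤ Σ_i P[A_i] ≤ 32·p = 32·(5/176) = 10/11.
Numerically: 10/11 ≈ 0.9091.
Is 10/11 < 1? YES.
Since P[∪ A_i] ≤ 10/11 < 1, the complement has P[∩ A_i^c] ≥ 1 − 10/11 = 1/11 > 0, so some outcome avoids every A_i.

32·p = 10/11 ≈ 0.9091; existence CERTIFIED by the union bound.


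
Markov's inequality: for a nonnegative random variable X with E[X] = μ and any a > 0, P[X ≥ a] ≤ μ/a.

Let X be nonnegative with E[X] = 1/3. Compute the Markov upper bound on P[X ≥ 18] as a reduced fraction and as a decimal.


μ = E[X] = 1/3, a = 18.
Markov: P[X ≥ 18] ≤ μ/a = (1/3)/18 = 1/54.
Numerically: ≈ 0.0185.
(Since a = 18 > μ = 0.3333, the bound 1/54 is < 1 and informative.)

P[X ≥ 18] ≤ 1/54 ≈ 0.0185.


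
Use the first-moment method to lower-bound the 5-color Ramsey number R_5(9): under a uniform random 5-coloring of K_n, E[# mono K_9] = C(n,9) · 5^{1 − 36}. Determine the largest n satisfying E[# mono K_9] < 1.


We need C(n, 9) · 5^{1 − 36} < 1, i.e. C(n, 9) < 5^{36 − 1} = 2910383045673370361328125.
Check values of n near the boundary:
  n = 2167: C(2167, 9) = 2855899084841489792706810; 2855899084841489792706810 < 2910383045673370361328125? YES
  n = 2168: C(2168, 9) = 2867804175977929537095120; 2867804175977929537095120 < 2910383045673370361328125? YES
  n = 2169: C(2169, 9) = 2879753360044504243499683; 2879753360044504243499683 < 2910383045673370361328125? YES
  n = 2170: C(2170, 9) = 2891746779868845075610510; 2891746779868845075610510 < 2910383045673370361328125? YES
  n = 2171: C(2171, 9) = 2903784578674959601827205; 2903784578674959601827205 < 2910383045673370361328125? YES
  n = 2172: C(2172, 9) = 2915866900084148060642020; 2915866900084148060642020 < 2910383045673370361328125? NO
  n = 2173: C(2173, 9) = 2927993888115921319674265; 2927993888115921319674265 < 2910383045673370361328125? NO
  n = 2174: C(2174, 9) = 2940165687188920530702934; 2940165687188920530702934 < 2910383045673370361328125? NO
The largest n with C(n, 9) < 2910383045673370361328125 is n = 2171 (where E[X] = 580756915734991920365441/582076609134674072265625 ≈ 0.9977). Hence R_5(9) > 2171, i.e. R_5(9) ≥ 2172.

Largest n = 2171; hence R_5(9) > 2171.


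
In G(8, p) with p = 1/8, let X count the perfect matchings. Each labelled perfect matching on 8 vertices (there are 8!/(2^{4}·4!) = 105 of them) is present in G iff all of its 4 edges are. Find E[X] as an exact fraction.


K_8 has 8!/(2^{4}·4!) = 105 labelled perfect matchings.
For each such perfect matching H, let X_H = 1 if all 4 edges of H are present in G. Then P[X_H = 1] = p^{4} = (1/8)^{4} = 1/4096.
Summing the indicators: E[X] = Σ_H E[X_H] = 105 · p^{4} = 105 · 1/4096 = 105/4096.
Numerically: E[X] ≈ 0.02563.

E[X] = 105 · (1/8)^{4} = 105/4096 ≈ 0.02563.


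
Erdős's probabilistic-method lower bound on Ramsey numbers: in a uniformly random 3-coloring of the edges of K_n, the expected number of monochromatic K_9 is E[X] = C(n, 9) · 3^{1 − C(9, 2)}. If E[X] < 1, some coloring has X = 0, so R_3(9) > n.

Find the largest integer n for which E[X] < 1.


We need C(n, 9) · 3^{1 − 36} < 1, i.e. C(n, 9) < 3^{36 − 1} = 50031545098999707.
Check values of n near the boundary:
  n = 297: C(297, 9) = 43842345008337645; 43842345008337645 < 50031545098999707? YES
  n = 298: C(298, 9) = 45207677551849890; 45207677551849890 < 50031545098999707? YES
  n = 299: C(299, 9) = 46610674441390059; 46610674441390059 < 50031545098999707? YES
  n = 300: C(300, 9) = 48052241692154700; 48052241692154700 < 50031545098999707? YES
  n = 301: C(301, 9) = 49533303936090975; 49533303936090975 < 50031545098999707? YES
  n = 302: C(302, 9) = 51054804739588650; 51054804739588650 < 50031545098999707? NO
The largest n with C(n, 9) < 50031545098999707 is n = 301 (where E[X] = 16511101312030325/16677181699666569 ≈ 0.9900). Hence R_3(9) > 301, i.e. R_3(9) ≥ 302.

Largest n = 301; hence R_3(9) > 301.


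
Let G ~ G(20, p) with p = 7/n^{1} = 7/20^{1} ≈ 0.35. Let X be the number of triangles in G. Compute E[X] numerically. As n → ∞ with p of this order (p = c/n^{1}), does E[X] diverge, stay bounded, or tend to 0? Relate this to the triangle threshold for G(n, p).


Number of potential triangles: C(20, 3) = 1140.
Each occurs with probability p³ ≈ (0.35)³ ≈ 4.28750e-02.
By linearity: E[X] = C(20, 3)·p³ ≈ 1140 · 4.28750e-02 ≈ 48.877.
Here α = 1, so p = 7/n is exactly at the triangle threshold p ~ 1/n. Asymptotically E[X] → c³/6 = 7³/6 = 343/6 ≈ 57.167, a bounded constant. In this regime the triangle count is asymptotically Poisson(c³/6).

E[X] ≈ 48.877; in regime p = Θ(1/n^{1}) E[X] stays bounded (at the triangle threshold p ~ 1/n).


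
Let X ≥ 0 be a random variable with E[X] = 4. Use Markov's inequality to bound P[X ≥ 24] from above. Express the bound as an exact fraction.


μ = E[X] = 4, a = 24.
Markov: P[X ≥ 24] ≤ μ/a = (4)/24 = 1/6.
Numerically: ≈ 0.16667.
(Since a = 24 > μ = 4.00000, the bound 1/6 is < 1 and informative.)

P[X ≥ 24] ≤ 1/6 ≈ 0.16667.


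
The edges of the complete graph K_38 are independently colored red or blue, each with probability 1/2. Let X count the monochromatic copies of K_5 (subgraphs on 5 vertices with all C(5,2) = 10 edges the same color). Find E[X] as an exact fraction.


Let X = Σ_S X_S over the C(38, 5) = 501942 subsets S of size 5, where X_S = 1 if the K_5 on S is monochromatic.
For a fixed S, the K_5 on S has C(5, 2) = 10 edges. P[all 10 edges red] = (1/2)^10, and likewise for blue, so P[monochromatic] = 2·(1/2)^10 = 2^{1 − 10} = 1/512.
Summing: E[X] = C(38, 5) · 2^{1 − 10} = 501942 · 1/512 = 250971/256.
Numerically: E[X] ≈ 980.355469.

E[X] = C(38,5)·2^(1−C(5,2)) = 250971/256 ≈ 980.355469.


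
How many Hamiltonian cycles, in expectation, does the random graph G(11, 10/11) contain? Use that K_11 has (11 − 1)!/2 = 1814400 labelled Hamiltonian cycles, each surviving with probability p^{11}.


K_11 has (11 − 1)!/2 = 1814400 labelled Hamiltonian cycles.
For each such Hamiltonian cycle H, let X_H = 1 if all 11 edges of H are present in G. Then P[X_H = 1] = p^{11} = (10/11)^{11} = 100000000000/285311670611.
By linearity of expectation: E[X] = Σ_H E[X_H] = 1814400 · p^{11} = 1814400 · 100000000000/285311670611 = 181440000000000000/285311670611.
Numerically: E[X] ≈ 6.36e+05.

E[X] = 1814400 · (10/11)^{11} = 181440000000000000/285311670611 ≈ 6.36e+05.


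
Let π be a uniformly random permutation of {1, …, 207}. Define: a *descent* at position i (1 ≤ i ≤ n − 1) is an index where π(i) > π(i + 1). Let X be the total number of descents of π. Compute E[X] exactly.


Write X = Σ X_I over i = 1, …, 206, with X_I the indicator of one descent.
There are 206 indicators.
For each fixed i, the pair (π(i), π(i+1)) is a uniformly random ordered pair of distinct values from {1, …, 207}; by symmetry P[π(i) > π(i+1)] = 1/2.
By linearity: E[X] = 206 · (1/2) = (207 − 1) · (1/2) = 103 ≈ 103.000000.

E[X] = 103 = 103.000000.


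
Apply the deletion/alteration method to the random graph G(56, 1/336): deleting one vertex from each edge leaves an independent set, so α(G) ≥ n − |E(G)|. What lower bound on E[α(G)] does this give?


E[|E(G)|] = C(56, 2)·p = 1540 · (1/336) = 55/12.
E[α(G)] ≥ n − E[|E(G)|] = 56 − 55/12 = 617/12.
Numerically: ≈ 51.4167.
(This is only a lower bound; the true E[α(G)] may be larger.)

E[α(G)] ≥ 617/12 ≈ 51.4167.


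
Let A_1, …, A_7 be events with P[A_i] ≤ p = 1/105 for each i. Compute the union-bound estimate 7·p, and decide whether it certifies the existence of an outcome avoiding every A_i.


Union bound: P[∪_{i=1}^{7} A_i] ≤ Σ_i P[A_i] ≤ 7·p = 7·(1/105) = 1/15.
Numerically: 1/15 ≈ 0.0666667.
Is 1/15 < 1? YES.
Since P[∪ A_i] ≤ 1/15 < 1, the complement has P[∩ A_i^c] ≥ 1 − 1/15 = 14/15 > 0, so some outcome avoids every A_i.

7·p = 1/15 ≈ 0.0666667; existence CERTIFIED by the union bound.


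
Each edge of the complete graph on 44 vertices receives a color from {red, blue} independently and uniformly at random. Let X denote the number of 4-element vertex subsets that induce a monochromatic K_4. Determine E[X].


Let X = Σ_S X_S over the C(44, 4) = 135751 subsets S of size 4, where X_S = 1 if the K_4 on S is monochromatic.
For a fixed S, the K_4 on S has C(4, 2) = 6 edges. P[all 6 edges red] = (1/2)^6, and likewise for blue, so P[monochromatic] = 2·(1/2)^6 = 2^{1 − 6} = 1/32.
By linearity of expectation: E[X] = C(44, 4) · 2^{1 − 6} = 135751 · 1/32 = 135751/32.
Numerically: E[X] ≈ 4242.218750.

E[X] = C(44,4)·2^(1−C(4,2)) = 135751/32 ≈ 4242.218750.


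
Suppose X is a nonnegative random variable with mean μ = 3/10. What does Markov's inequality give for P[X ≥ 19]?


μ = E[X] = 3/10, a = 19.
Markov: P[X ≥ 19] ≤ μ/a = (3/10)/19 = 3/190.
Numerically: ≈ 0.0158.
(Since a = 19 > μ = 0.3000, the bound 3/190 is < 1 and informative.)

P[X ≥ 19] ≤ 3/190 ≈ 0.0158.


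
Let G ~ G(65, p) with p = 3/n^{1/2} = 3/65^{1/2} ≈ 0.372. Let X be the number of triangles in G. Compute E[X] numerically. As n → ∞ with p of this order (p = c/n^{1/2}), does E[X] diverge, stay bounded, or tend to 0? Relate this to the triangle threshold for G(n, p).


Number of potential triangles: C(65, 3) = 43680.
Each occurs with probability p³ ≈ (0.372)³ ≈ 5.15221e-02.
By linearity: E[X] = C(65, 3)·p³ ≈ 43680 · 5.15221e-02 ≈ 2250.486.
Since α = 1/2 < 1, p = c/n^{1/2} ≫ 1/n is above the triangle threshold p ~ 1/n. Asymptotically E[X] ~ (c³/6)·n^{3(1−α)} = (3³/6)·n^{1.5} → ∞; triangles are abundant w.h.p.

E[X] ≈ 2250.486; in regime p = Θ(1/n^{1/2}) E[X] diverges (above the triangle threshold p ~ 1/n).


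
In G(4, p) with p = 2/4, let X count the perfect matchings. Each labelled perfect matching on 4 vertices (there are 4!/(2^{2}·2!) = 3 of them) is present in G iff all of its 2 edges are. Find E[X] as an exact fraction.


K_4 has 4!/(2^{2}·2!) = 3 labelled perfect matchings.
For each such perfect matching H, let X_H = 1 if all 2 edges of H are present in G. Then P[X_H = 1] = p^{2} = (1/2)^{2} = 1/4.
By linearity of expectation: E[X] = Σ_H E[X_H] = 3 · p^{2} = 3 · 1/4 = 3/4.
Numerically: E[X] ≈ 0.75.

E[X] = 3 · (1/2)^{2} = 3/4 ≈ 0.75.


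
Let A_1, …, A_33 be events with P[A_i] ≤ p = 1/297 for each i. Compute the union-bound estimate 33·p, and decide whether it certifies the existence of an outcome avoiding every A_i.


Union bound: P[∪_{i=1}^{33} A_i] ≤ Σ_i P[A_i] ≤ 33·p = 33·(1/297) = 1/9.
Numerically: 1/9 ≈ 0.111111.
Is 1/9 < 1? YES.
Since P[∪ A_i] ≤ 1/9 < 1, the complement has P[∩ A_i^c] ≥ 1 − 1/9 = 8/9 > 0, so some outcome avoids every A_i.

33·p = 1/9 ≈ 0.111111; existence CERTIFIED by the union bound.


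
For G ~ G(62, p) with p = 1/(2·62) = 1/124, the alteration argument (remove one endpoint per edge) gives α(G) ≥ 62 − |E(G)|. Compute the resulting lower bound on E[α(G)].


E[|E(G)|] = C(62, 2)·p = 1891 · (1/124) = 61/4.
E[α(G)] ≥ n − E[|E(G)|] = 62 − 61/4 = 187/4.
Numerically: ≈ 46.7500.
(This is only a lower bound; the true E[α(G)] may be larger.)

E[α(G)] ≥ 187/4 ≈ 46.7500.


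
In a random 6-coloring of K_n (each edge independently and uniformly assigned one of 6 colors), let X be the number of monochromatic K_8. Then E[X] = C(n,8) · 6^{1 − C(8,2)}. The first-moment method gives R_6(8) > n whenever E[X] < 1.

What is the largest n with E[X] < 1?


We need C(n, 8) · 6^{1 − 28} < 1, i.e. C(n, 8) < 6^{28 − 1} = 1023490369077469249536.
Check values of n near the boundary:
  n = 1593: C(1593, 8) = 1010555394551193970323; 1010555394551193970323 < 1023490369077469249536? YES
  n = 1594: C(1594, 8) = 1015652773590544255167; 1015652773590544255167 < 1023490369077469249536? YES
  n = 1595: C(1595, 8) = 1020772636343363633895; 1020772636343363633895 < 1023490369077469249536? YES
  n = 1596: C(1596, 8) = 1025915067760710553965; 1025915067760710553965 < 1023490369077469249536? NO
  n = 1597: C(1597, 8) = 1031080153060953275445; 1031080153060953275445 < 1023490369077469249536? NO
  n = 1598: C(1598, 8) = 1036267977730442348529; 1036267977730442348529 < 1023490369077469249536? NO
The largest n with C(n, 8) < 1023490369077469249536 is n = 1595 (where E[X] = 113419181815929292655/113721152119718805504 ≈ 0.997345). Hence R_6(8) > 1595, i.e. R_6(8) ≥ 1596.

Largest n = 1595; hence R_6(8) > 1595.


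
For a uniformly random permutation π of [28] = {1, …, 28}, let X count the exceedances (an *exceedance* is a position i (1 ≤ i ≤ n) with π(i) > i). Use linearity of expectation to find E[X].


Write X = Σ_{i=1}^{28} X_i, where X_i = 1_{π(i) > i}.
For each fixed i, π(i) is uniform over {1, …, 28} (marginal of a uniform permutation), so P[π(i) > i] = (n − i)/n. Summing: Σ_{i=1}^{28} (n − i)/n = (0 + 1 + … + 27)/28 = 28(28 − 1)/(2·28) = (28 − 1)/2.
Hence E[X] = Σ_{i=1}^{28} (28 − i)/28 = 27/2 ≈ 13.500000.

E[X] = 27/2 = 13.500000.


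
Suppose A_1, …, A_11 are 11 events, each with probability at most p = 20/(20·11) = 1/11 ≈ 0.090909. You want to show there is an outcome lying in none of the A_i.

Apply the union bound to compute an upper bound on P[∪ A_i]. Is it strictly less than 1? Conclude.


Union bound: P[∪_{i=1}^{11} A_i] ≤ Σ_i P[A_i] ≤ 11·p = 11·(1/11) = 1.
Numerically: 1 ≈ 1.000000.
Is 1 < 1? NO.
Since the bound 1 is ≥ 1, the union bound is uninformative here; it does NOT by itself certify existence.

11·p = 1 ≈ 1.000000; existence NOT certified by the union bound.


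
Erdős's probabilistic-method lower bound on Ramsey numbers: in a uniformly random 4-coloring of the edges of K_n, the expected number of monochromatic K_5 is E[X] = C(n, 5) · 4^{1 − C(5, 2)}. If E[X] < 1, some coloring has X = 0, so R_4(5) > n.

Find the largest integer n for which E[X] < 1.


We need C(n, 5) · 4^{1 − 10} < 1, i.e. C(n, 5) < 4^{10 − 1} = 262144.
Check values of n near the boundary:
  n = 29: C(29, 5) = 118755; 118755 < 262144? YES
  n = 30: C(30, 5) = 142506; 142506 < 262144? YES
  n = 31: C(31, 5) = 169911; 169911 < 262144? YES
  n = 32: C(32, 5) = 201376; 201376 < 262144? YES
  n = 33: C(33, 5) = 237336; 237336 < 262144? YES
  n = 34: C(34, 5) = 278256; 278256 < 262144? NO
  n = 35: C(35, 5) = 324632; 324632 < 262144? NO
The largest n with C(n, 5) < 262144 is n = 33 (where E[X] = 29667/32768 ≈ 0.9053650). Hence R_4(5) > 33, i.e. R_4(5) ≥ 34.

Largest n = 33; hence R_4(5) > 33.


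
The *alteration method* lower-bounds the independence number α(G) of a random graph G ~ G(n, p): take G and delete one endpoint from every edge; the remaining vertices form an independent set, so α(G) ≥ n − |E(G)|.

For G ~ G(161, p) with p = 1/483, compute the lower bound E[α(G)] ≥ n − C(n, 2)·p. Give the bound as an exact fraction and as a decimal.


E[|E(G)|] = C(161, 2)·p = 12880 · (1/483) = 80/3.
E[α(G)] ≥ n − E[|E(G)|] = 161 − 80/3 = 403/3.
Numerically: ≈ 134.333.
(This is only a lower bound; the true E[α(G)] may be larger.)

E[α(G)] ≥ 403/3 ≈ 134.333.


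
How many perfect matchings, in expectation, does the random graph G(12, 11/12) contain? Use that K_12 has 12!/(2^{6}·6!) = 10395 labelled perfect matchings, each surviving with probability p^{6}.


K_12 has 12!/(2^{6}·6!) = 10395 labelled perfect matchings.
For each such perfect matching H, let X_H = 1 if all 6 edges of H are present in G. Then P[X_H = 1] = p^{6} = (11/12)^{6} = 1771561/2985984.
By linearity: E[X] = Σ_H E[X_H] = 10395 · p^{6} = 10395 · 1771561/2985984 = 682050985/110592.
Numerically: E[X] ≈ 6.17e+03.

E[X] = 10395 · (11/12)^{6} = 682050985/110592 ≈ 6.17e+03.


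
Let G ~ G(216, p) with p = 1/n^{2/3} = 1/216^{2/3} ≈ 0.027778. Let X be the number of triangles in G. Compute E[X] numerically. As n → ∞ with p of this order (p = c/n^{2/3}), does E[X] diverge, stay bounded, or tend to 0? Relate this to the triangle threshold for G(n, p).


Number of potential triangles: C(216, 3) = 1656360.
Each occurs with probability p³ ≈ (0.027778)³ ≈ 2.1433471e-05.
By linearity: E[X] = C(216, 3)·p³ ≈ 1656360 · 2.1433471e-05 ≈ 35.50154.
Since α = 2/3 < 1, p = c/n^{2/3} ≫ 1/n is above the triangle threshold p ~ 1/n. Asymptotically E[X] ~ (c³/6)·n^{3(1−α)} = (1³/6)·n^{1} → ∞; triangles are abundant w.h.p.

E[X] ≈ 35.50154; in regime p = Θ(1/n^{2/3}) E[X] diverges (above the triangle threshold p ~ 1/n).


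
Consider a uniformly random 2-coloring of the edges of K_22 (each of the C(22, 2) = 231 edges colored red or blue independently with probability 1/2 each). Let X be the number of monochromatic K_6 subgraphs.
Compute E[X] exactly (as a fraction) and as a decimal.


Let X = Σ_S X_S over the C(22, 6) = 74613 subsets S of size 6, where X_S = 1 if the K_6 on S is monochromatic.
For a fixed S, the K_6 on S has C(6, 2) = 15 edges. P[all 15 edges red] = (1/2)^15, and likewise for blue, so P[monochromatic] = 2·(1/2)^15 = 2^{1 − 15} = 1/16384.
By linearity of expectation: E[X] = C(22, 6) · 2^{1 − 15} = 74613 · 1/16384 = 74613/16384.
Numerically: E[X] ≈ 4.554.

E[X] = C(22,6)·2^(1−C(6,2)) = 74613/16384 ≈ 4.554.


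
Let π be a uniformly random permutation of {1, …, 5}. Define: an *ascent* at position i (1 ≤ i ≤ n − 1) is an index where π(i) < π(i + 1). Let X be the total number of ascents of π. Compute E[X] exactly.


Write X = Σ X_I over i = 1, …, 4, with X_I the indicator of one ascent.
There are 4 indicators.
For each fixed i, the pair (π(i), π(i+1)) is a uniformly random ordered pair of distinct values from {1, …, 5}; by symmetry P[π(i) < π(i+1)] = 1/2.
By linearity: E[X] = 4 · (1/2) = (5 − 1) · (1/2) = 2 ≈ 2.000.

E[X] = 2 = 2.000.


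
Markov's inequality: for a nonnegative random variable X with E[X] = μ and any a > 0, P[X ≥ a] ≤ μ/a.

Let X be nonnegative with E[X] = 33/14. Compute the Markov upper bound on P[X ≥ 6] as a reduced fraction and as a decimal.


μ = E[X] = 33/14, a = 6.
Markov: P[X ≥ 6] ≤ μ/a = (33/14)/6 = 11/28.
Numerically: ≈ 0.39286.
(Since a = 6 > μ = 2.35714, the bound 11/28 is < 1 and informative.)

P[X ≥ 6] ≤ 11/28 ≈ 0.39286.


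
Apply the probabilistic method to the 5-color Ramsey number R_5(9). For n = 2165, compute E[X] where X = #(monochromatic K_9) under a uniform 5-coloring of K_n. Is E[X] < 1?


E[X] = C(2165, 9) · 5^{1 − 36} = 2832220612024886803272630 · 5^{−35} = 2832220612024886803272630/2910383045673370361328125.
As a reduced fraction: E[X] = 566444122404977360654526/582076609134674072265625 ≈ 0.97314.
Is E[X] < 1? YES.
Since E[X] < 1, there exists a 5-coloring of K_{2165} with no monochromatic K_9; hence R_5(9) > 2165.

E[X] = 566444122404977360654526/582076609134674072265625 ≈ 0.97314; E[X] < 1, so R_5(9) > 2165.


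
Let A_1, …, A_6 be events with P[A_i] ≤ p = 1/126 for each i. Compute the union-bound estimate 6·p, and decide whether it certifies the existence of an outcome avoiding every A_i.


Union bound: P[∪_{i=1}^{6} A_i] ≤ Σ_i P[A_i] ≤ 6·p = 6·(1/126) = 1/21.
Numerically: 1/21 ≈ 0.04762.
Is 1/21 < 1? YES.
Since P[∪ A_i] ≤ 1/21 < 1, the complement has P[∩ A_i^c] ≥ 1 − 1/21 = 20/21 > 0, so some outcome avoids every A_i.

6·p = 1/21 ≈ 0.04762; existence CERTIFIED by the union bound.


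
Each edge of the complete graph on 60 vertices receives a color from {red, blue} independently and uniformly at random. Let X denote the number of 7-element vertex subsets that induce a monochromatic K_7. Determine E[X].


Let X = Σ_S X_S over the C(60, 7) = 386206920 subsets S of size 7, where X_S = 1 if the K_7 on S is monochromatic.
For a fixed S, the K_7 on S has C(7, 2) = 21 edges. P[all 21 edges red] = (1/2)^21, and likewise for blue, so P[monochromatic] = 2·(1/2)^21 = 2^{1 − 21} = 1/1048576.
By linearity: E[X] = C(60, 7) · 2^{1 − 21} = 386206920 · 1/1048576 = 48275865/131072.
Numerically: E[X] ≈ 368.315620.

E[X] = C(60,7)·2^(1−C(7,2)) = 48275865/131072 ≈ 368.315620.


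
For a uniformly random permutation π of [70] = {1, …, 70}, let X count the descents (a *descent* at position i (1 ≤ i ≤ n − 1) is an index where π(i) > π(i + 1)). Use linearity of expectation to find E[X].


Write X = Σ X_I over i = 1, …, 69, with X_I the indicator of one descent.
There are 69 indicators.
For each fixed i, the pair (π(i), π(i+1)) is a uniformly random ordered pair of distinct values from {1, …, 70}; by symmetry P[π(i) > π(i+1)] = 1/2.
By linearity: E[X] = 69 · (1/2) = (70 − 1) · (1/2) = 69/2 ≈ 34.50000.

E[X] = 69/2 = 34.50000.


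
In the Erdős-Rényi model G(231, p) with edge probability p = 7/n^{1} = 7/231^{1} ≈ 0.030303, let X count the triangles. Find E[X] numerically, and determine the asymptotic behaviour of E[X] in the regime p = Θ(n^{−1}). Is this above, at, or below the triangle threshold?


Number of potential triangles: C(231, 3) = 2027795.
Each occurs with probability p³ ≈ (0.030303)³ ≈ 2.78264741e-05.
By linearity: E[X] = C(231, 3)·p³ ≈ 2027795 · 2.78264741e-05 ≈ 56.426385.
Here α = 1, so p = 7/n is exactly at the triangle threshold p ~ 1/n. Asymptotically E[X] → c³/6 = 7³/6 = 343/6 ≈ 57.166667, a bounded constant. In this regime the triangle count is asymptotically Poisson(c³/6).

E[X] ≈ 56.426385; in regime p = Θ(1/n^{1}) E[X] stays bounded (at the triangle threshold p ~ 1/n).


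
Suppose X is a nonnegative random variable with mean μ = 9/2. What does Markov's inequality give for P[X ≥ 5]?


μ = E[X] = 9/2, a = 5.
Markov: P[X ≥ 5] ≤ μ/a = (9/2)/5 = 9/10.
Numerically: ≈ 0.900.
(Since a = 5 > μ = 4.500, the bound 9/10 is < 1 and informative.)

P[X ≥ 5] ≤ 9/10 ≈ 0.900.


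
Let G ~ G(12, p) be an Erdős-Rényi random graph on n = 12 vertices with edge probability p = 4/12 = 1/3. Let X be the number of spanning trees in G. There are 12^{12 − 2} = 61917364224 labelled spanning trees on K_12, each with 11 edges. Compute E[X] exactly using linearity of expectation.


K_12 has 12^{12 − 2} = 61917364224 labelled spanning trees.
For each such spanning tree H, let X_H = 1 if all 11 edges of H are present in G. Then P[X_H = 1] = p^{11} = (1/3)^{11} = 1/177147.
By linearity: E[X] = Σ_H E[X_H] = 61917364224 · p^{11} = 61917364224 · 1/177147 = 1048576/3.
Numerically: E[X] ≈ 3.4953e+05.

E[X] = 61917364224 · (1/3)^{11} = 1048576/3 ≈ 3.4953e+05.


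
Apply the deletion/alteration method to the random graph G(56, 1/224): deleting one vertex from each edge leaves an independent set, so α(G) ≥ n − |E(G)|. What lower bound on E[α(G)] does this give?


E[|E(G)|] = C(56, 2)·p = 1540 · (1/224) = 55/8.
E[α(G)] ≥ n − E[|E(G)|] = 56 − 55/8 = 393/8.
Numerically: ≈ 49.125.
(This is only a lower bound; the true E[α(G)] may be larger.)

E[α(G)] ≥ 393/8 ≈ 49.125.


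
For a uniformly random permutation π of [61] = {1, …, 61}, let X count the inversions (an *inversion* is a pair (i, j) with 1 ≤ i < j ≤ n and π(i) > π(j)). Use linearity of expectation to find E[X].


Write X = Σ X_I over the C(61, 2) = 1830 pairs i < j, with X_I the indicator of one inversion.
There are 1830 indicators.
For each fixed pair i < j, the values π(i) and π(j) are two distinct elements of {1, …, 61} in uniformly random order; by symmetry P[π(i) > π(j)] = 1/2.
By linearity: E[X] = 1830 · (1/2) = C(61, 2) · (1/2) = 1830/2 = 915 ≈ 915.000.

E[X] = 915 = 915.000.


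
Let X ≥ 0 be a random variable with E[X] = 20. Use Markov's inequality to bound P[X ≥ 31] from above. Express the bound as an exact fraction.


μ = E[X] = 20, a = 31.
Markov: P[X ≥ 31] ≤ μ/a = (20)/31 = 20/31.
Numerically: ≈ 0.645.
(Since a = 31 > μ = 20.000, the bound 20/31 is < 1 and informative.)

P[X ≥ 31] ≤ 20/31 ≈ 0.645.


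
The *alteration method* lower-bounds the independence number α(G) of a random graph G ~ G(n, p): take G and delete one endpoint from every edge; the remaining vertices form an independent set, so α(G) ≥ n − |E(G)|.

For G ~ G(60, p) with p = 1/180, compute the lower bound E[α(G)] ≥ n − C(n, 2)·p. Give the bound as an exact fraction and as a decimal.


E[|E(G)|] = C(60, 2)·p = 1770 · (1/180) = 59/6.
E[α(G)] ≥ n − E[|E(G)|] = 60 − 59/6 = 301/6.
Numerically: ≈ 50.16667.
(This is only a lower bound; the true E[α(G)] may be larger.)

E[α(G)] ≥ 301/6 ≈ 50.16667.


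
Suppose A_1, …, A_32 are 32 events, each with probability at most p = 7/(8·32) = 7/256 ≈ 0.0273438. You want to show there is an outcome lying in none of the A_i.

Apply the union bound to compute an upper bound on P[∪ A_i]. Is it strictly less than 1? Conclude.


Union bound: P[∪_{i=1}^{32} A_i] ≤ Σ_i P[A_i] ≤ 32·p = 32·(7/256) = 7/8.
Numerically: 7/8 ≈ 0.8750000.
Is 7/8 < 1? YES.
Since P[∪ A_i] ≤ 7/8 < 1, the complement has P[∩ A_i^c] ≥ 1 − 7/8 = 1/8 > 0, so some outcome avoids every A_i.

32·p = 7/8 ≈ 0.8750000; existence CERTIFIED by the union bound.


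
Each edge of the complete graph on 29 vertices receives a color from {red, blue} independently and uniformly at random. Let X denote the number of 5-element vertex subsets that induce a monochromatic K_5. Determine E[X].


Let X = Σ_S X_S over the C(29, 5) = 118755 subsets S of size 5, where X_S = 1 if the K_5 on S is monochromatic.
For a fixed S, the K_5 on S has C(5, 2) = 10 edges. P[all 10 edges red] = (1/2)^10, and likewise for blue, so P[monochromatic] = 2·(1/2)^10 = 2^{1 − 10} = 1/512.
By linearity of expectation: E[X] = C(29, 5) · 2^{1 − 10} = 118755 · 1/512 = 118755/512.
Numerically: E[X] ≈ 231.943.

E[X] = C(29,5)·2^(1−C(5,2)) = 118755/512 ≈ 231.943.


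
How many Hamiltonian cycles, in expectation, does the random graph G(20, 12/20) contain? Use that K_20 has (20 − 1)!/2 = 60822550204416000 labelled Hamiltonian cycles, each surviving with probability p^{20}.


K_20 has (20 − 1)!/2 = 60822550204416000 labelled Hamiltonian cycles.
For each such Hamiltonian cycle H, let X_H = 1 if all 20 edges of H are present in G. Then P[X_H = 1] = p^{20} = (3/5)^{20} = 3486784401/95367431640625.
Summing the indicators: E[X] = Σ_H E[X_H] = 60822550204416000 · p^{20} = 60822550204416000 · 3486784401/95367431640625 = 1696600954254376560918528/762939453125.
Numerically: E[X] ≈ 2.22e+12.

E[X] = 60822550204416000 · (3/5)^{20} = 1696600954254376560918528/762939453125 ≈ 2.22e+12.


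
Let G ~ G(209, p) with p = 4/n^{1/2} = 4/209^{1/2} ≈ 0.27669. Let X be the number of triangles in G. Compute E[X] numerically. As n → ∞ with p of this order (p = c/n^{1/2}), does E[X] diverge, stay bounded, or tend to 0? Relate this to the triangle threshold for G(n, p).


Number of potential triangles: C(209, 3) = 1499784.
Each occurs with probability p³ ≈ (0.27669)³ ≈ 2.1181687e-02.
By linearity: E[X] = C(209, 3)·p³ ≈ 1499784 · 2.1181687e-02 ≈ 31767.95515.
Since α = 1/2 < 1, p = c/n^{1/2} ≫ 1/n is above the triangle threshold p ~ 1/n. Asymptotically E[X] ~ (c³/6)·n^{3(1−α)} = (4³/6)·n^{1.5} → ∞; triangles are abundant w.h.p.

E[X] ≈ 31767.95515; in regime p = Θ(1/n^{1/2}) E[X] diverges (above the triangle threshold p ~ 1/n).


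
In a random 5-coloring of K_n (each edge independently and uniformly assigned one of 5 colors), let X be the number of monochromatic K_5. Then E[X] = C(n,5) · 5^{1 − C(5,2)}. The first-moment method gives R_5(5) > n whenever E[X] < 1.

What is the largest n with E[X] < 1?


We need C(n, 5) · 5^{1 − 10} < 1, i.e. C(n, 5) < 5^{10 − 1} = 1953125.
Check values of n near the boundary:
  n = 48: C(48, 5) = 1712304; 1712304 < 1953125? YES
  n = 49: C(49, 5) = 1906884; 1906884 < 1953125? YES
  n = 50: C(50, 5) = 2118760; 2118760 < 1953125? NO
  n = 51: C(51, 5) = 2349060; 2349060 < 1953125? NO
  n = 52: C(52, 5) = 2598960; 2598960 < 1953125? NO
The largest n with C(n, 5) < 1953125 is n = 49 (where E[X] = 1906884/1953125 ≈ 0.976325). Hence R_5(5) > 49, i.e. R_5(5) ≥ 50.

Largest n = 49; hence R_5(5) > 49.


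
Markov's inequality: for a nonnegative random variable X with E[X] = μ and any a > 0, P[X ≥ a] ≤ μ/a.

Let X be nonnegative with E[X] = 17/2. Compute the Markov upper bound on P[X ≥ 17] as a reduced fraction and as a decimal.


μ = E[X] = 17/2, a = 17.
Markov: P[X ≥ 17] ≤ μ/a = (17/2)/17 = 1/2.
Numerically: ≈ 0.50000.
(Since a = 17 > μ = 8.50000, the bound 1/2 is < 1 and informative.)

P[X ≥ 17] ≤ 1/2 ≈ 0.50000.


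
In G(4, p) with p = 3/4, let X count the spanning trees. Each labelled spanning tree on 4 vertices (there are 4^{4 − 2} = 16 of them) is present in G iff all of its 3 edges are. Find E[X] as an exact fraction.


K_4 has 4^{4 − 2} = 16 labelled spanning trees.
For each such spanning tree H, let X_H = 1 if all 3 edges of H are present in G. Then P[X_H = 1] = p^{3} = (3/4)^{3} = 27/64.
By linearity of expectation: E[X] = Σ_H E[X_H] = 16 · p^{3} = 16 · 27/64 = 27/4.
Numerically: E[X] ≈ 6.75.

E[X] = 16 · (3/4)^{3} = 27/4 ≈ 6.75.


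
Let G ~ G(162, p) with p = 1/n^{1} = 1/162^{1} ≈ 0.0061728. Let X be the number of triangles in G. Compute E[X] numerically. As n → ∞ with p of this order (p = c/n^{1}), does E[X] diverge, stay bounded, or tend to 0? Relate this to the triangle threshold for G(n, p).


Number of potential triangles: C(162, 3) = 695520.
Each occurs with probability p³ ≈ (0.0061728)³ ≈ 2.3520955e-07.
By linearity: E[X] = C(162, 3)·p³ ≈ 695520 · 2.3520955e-07 ≈ 0.16359.
Here α = 1, so p = 1/n is exactly at the triangle threshold p ~ 1/n. Asymptotically E[X] → c³/6 = 1³/6 = 1/6 ≈ 0.16667, a bounded constant. In this regime the triangle count is asymptotically Poisson(c³/6).

E[X] ≈ 0.16359; in regime p = Θ(1/n^{1}) E[X] stays bounded (at the triangle threshold p ~ 1/n).


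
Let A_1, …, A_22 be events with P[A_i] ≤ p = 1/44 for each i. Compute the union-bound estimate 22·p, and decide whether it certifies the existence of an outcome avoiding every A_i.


Union bound: P[∪_{i=1}^{22} A_i] ≤ Σ_i P[A_i] ≤ 22·p = 22·(1/44) = 1/2.
Numerically: 1/2 ≈ 0.5000.
Is 1/2 < 1? YES.
Since P[∪ A_i] ≤ 1/2 < 1, the complement has P[∩ A_i^c] ≥ 1 − 1/2 = 1/2 > 0, so some outcome avoids every A_i.

22·p = 1/2 ≈ 0.5000; existence CERTIFIED by the union bound.


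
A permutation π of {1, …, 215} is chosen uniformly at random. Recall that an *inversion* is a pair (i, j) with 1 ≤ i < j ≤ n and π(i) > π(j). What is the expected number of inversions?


Write X = Σ X_I over the C(215, 2) = 23005 pairs i < j, with X_I the indicator of one inversion.
There are 23005 indicators.
For each fixed pair i < j, the values π(i) and π(j) are two distinct elements of {1, …, 215} in uniformly random order; by symmetry P[π(i) > π(j)] = 1/2.
By linearity: E[X] = 23005 · (1/2) = C(215, 2) · (1/2) = 23005/2 = 23005/2 ≈ 11502.5000.

E[X] = 23005/2 = 11502.5000.


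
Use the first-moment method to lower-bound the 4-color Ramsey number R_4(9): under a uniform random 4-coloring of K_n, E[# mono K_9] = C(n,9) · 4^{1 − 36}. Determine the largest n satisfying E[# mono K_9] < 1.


We need C(n, 9) · 4^{1 − 36} < 1, i.e. C(n, 9) < 4^{36 − 1} = 1180591620717411303424.
Check values of n near the boundary:
  n = 913: C(913, 9) = 1167605542753639808390; 1167605542753639808390 < 1180591620717411303424? YES
  n = 914: C(914, 9) = 1179217089587653905932; 1179217089587653905932 < 1180591620717411303424? YES
  n = 915: C(915, 9) = 1190931166636537885130; 1190931166636537885130 < 1180591620717411303424? NO
  n = 916: C(916, 9) = 1202748565202942340440; 1202748565202942340440 < 1180591620717411303424? NO
  n = 917: C(917, 9) = 1214670081818390006810; 1214670081818390006810 < 1180591620717411303424? NO
The largest n with C(n, 9) < 1180591620717411303424 is n = 914 (where E[X] = 294804272396913476483/295147905179352825856 ≈ 0.998836). Hence R_4(9) > 914, i.e. R_4(9) ≥ 915.

Largest n = 914; hence R_4(9) > 914.


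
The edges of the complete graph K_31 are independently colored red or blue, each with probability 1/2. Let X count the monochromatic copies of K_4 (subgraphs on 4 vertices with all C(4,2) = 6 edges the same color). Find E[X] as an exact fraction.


Let X = Σ_S X_S over the C(31, 4) = 31465 subsets S of size 4, where X_S = 1 if the K_4 on S is monochromatic.
For a fixed S, the K_4 on S has C(4, 2) = 6 edges. P[all 6 edges red] = (1/2)^6, and likewise for blue, so P[monochromatic] = 2·(1/2)^6 = 2^{1 − 6} = 1/32.
By linearity: E[X] = C(31, 4) · 2^{1 − 6} = 31465 · 1/32 = 31465/32.
Numerically: E[X] ≈ 983.281250.

E[X] = C(31,4)·2^(1−C(4,2)) = 31465/32 ≈ 983.281250.


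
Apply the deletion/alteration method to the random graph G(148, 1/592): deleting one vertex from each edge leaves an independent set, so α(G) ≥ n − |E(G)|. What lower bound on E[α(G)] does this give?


E[|E(G)|] = C(148, 2)·p = 10878 · (1/592) = 147/8.
E[α(G)] ≥ n − E[|E(G)|] = 148 − 147/8 = 1037/8.
Numerically: ≈ 129.62500.
(This is only a lower bound; the true E[α(G)] may be larger.)

E[α(G)] ≥ 1037/8 ≈ 129.62500.


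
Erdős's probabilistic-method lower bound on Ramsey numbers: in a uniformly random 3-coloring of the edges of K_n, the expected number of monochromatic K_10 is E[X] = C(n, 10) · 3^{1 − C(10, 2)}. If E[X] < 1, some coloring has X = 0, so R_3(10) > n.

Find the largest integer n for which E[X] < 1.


We need C(n, 10) · 3^{1 − 45} < 1, i.e. C(n, 10) < 3^{45 − 1} = 984770902183611232881.
Check values of n near the boundary:
  n = 569: C(569, 10) = 905357721286137524328; 905357721286137524328 < 984770902183611232881? YES
  n = 570: C(570, 10) = 921524823451961408691; 921524823451961408691 < 984770902183611232881? YES
  n = 571: C(571, 10) = 937951290893172842001; 937951290893172842001 < 984770902183611232881? YES
  n = 572: C(572, 10) = 954640815642161682606; 954640815642161682606 < 984770902183611232881? YES
  n = 573: C(573, 10) = 971597135635805762226; 971597135635805762226 < 984770902183611232881? YES
  n = 574: C(574, 10) = 988824035203816502691; 988824035203816502691 < 984770902183611232881? NO
The largest n with C(n, 10) < 984770902183611232881 is n = 573 (where E[X] = 35985079097622435638/36472996377170786403 ≈ 0.986623). Hence R_3(10) > 573, i.e. R_3(10) ≥ 574.

Largest n = 573; hence R_3(10) > 573.


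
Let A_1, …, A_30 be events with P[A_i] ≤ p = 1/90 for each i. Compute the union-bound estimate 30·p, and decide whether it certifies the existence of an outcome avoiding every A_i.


Union bound: P[∪_{i=1}^{30} A_i] ≤ Σ_i P[A_i] ≤ 30·p = 30·(1/90) = 1/3.
Numerically: 1/3 ≈ 0.333.
Is 1/3 < 1? YES.
Since P[∪ A_i] ≤ 1/3 < 1, the complement has P[∩ A_i^c] ≥ 1 − 1/3 = 2/3 > 0, so some outcome avoids every A_i.

30·p = 1/3 ≈ 0.333; existence CERTIFIED by the union bound.


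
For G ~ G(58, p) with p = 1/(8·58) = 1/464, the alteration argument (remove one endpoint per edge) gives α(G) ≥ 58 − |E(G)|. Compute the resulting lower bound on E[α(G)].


E[|E(G)|] = C(58, 2)·p = 1653 · (1/464) = 57/16.
E[α(G)] ≥ n − E[|E(G)|] = 58 − 57/16 = 871/16.
Numerically: ≈ 54.4375.
(This is only a lower bound; the true E[α(G)] may be larger.)

E[α(G)] ≥ 871/16 ≈ 54.4375.


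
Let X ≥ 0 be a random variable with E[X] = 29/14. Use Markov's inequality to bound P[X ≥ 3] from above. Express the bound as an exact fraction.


μ = E[X] = 29/14, a = 3.
Markov: P[X ≥ 3] ≤ μ/a = (29/14)/3 = 29/42.
Numerically: ≈ 0.690.
(Since a = 3 > μ = 2.071, the bound 29/42 is < 1 and informative.)

P[X ≥ 3] ≤ 29/42 ≈ 0.690.


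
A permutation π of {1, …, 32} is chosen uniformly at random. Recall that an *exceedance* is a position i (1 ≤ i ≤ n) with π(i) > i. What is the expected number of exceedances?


Write X = Σ_{i=1}^{32} X_i, where X_i = 1_{π(i) > i}.
For each fixed i, π(i) is uniform over {1, …, 32} (marginal of a uniform permutation), so P[π(i) > i] = (n − i)/n. Summing: Σ_{i=1}^{32} (n − i)/n = (0 + 1 + … + 31)/32 = 32(32 − 1)/(2·32) = (32 − 1)/2.
Hence E[X] = Σ_{i=1}^{32} (32 − i)/32 = 31/2 ≈ 15.5000.

E[X] = 31/2 = 15.5000.


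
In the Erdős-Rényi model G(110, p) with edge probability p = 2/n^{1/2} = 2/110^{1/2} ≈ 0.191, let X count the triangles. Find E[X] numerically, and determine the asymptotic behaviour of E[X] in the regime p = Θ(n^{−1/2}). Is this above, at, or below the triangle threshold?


Number of potential triangles: C(110, 3) = 215820.
Each occurs with probability p³ ≈ (0.191)³ ≈ 6.93427e-03.
By linearity: E[X] = C(110, 3)·p³ ≈ 215820 · 6.93427e-03 ≈ 1496.555.
Since α = 1/2 < 1, p = c/n^{1/2} ≫ 1/n is above the triangle threshold p ~ 1/n. Asymptotically E[X] ~ (c³/6)·n^{3(1−α)} = (2³/6)·n^{1.5} → ∞; triangles are abundant w.h.p.

E[X] ≈ 1496.555; in regime p = Θ(1/n^{1/2}) E[X] diverges (above the triangle threshold p ~ 1/n).


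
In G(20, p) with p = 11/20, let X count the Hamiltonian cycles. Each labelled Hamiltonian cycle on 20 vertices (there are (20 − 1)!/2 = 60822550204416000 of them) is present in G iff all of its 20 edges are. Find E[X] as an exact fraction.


K_20 has (20 − 1)!/2 = 60822550204416000 labelled Hamiltonian cycles.
For each such Hamiltonian cycle H, let X_H = 1 if all 20 edges of H are present in G. Then P[X_H = 1] = p^{20} = (11/20)^{20} = 672749994932560009201/104857600000000000000000000.
Summing the indicators: E[X] = Σ_H E[X_H] = 60822550204416000 · p^{20} = 60822550204416000 · 672749994932560009201/104857600000000000000000000 = 9989836509230039246035759128621/25600000000000000000.
Numerically: E[X] ≈ 3.902e+11.

E[X] = 60822550204416000 · (11/20)^{20} = 9989836509230039246035759128621/25600000000000000000 ≈ 3.902e+11.
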